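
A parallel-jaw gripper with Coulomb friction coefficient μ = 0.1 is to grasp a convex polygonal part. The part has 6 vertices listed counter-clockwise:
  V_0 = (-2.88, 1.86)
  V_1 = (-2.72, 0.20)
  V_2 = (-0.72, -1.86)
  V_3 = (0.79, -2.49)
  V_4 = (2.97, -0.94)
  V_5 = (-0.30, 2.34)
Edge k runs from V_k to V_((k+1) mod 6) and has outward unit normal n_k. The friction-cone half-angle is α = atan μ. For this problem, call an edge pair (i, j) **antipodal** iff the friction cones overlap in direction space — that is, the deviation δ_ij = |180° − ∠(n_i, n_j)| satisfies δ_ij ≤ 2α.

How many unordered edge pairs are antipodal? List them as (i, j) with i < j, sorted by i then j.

α = atan 0.1 = 5.71°;  2α = 11.42°
n_0 = (-0.9954, -0.0959)
n_1 = (-0.7175, -0.6966)
n_2 = (-0.3850, -0.9229)
n_3 = (+0.5795, -0.8150)
n_4 = (+0.7082, +0.7060)
n_5 = (-0.1829, +0.9831)
  (0,1): δ = 141.35°  ·
  (0,2): δ = 118.15°  ·
  (0,3): δ = 60.09°  ·
  (0,4): δ = 39.41°  ·
  (0,5): δ = 95.03°  ·
  (1,2): δ = 156.80°  ·
  (1,3): δ = 98.74°  ·
  (1,4): δ = 0.76°  ✓
  (1,5): δ = 56.39°  ·
  (2,3): δ = 121.94°  ·
  (2,4): δ = 22.44°  ·
  (2,5): δ = 33.19°  ·
  (3,4): δ = 80.50°  ·
  (3,5): δ = 24.87°  ·
  (4,5): δ = 124.37°  ·
antipodal pairs: 1

count = 1; pairs: (1,4)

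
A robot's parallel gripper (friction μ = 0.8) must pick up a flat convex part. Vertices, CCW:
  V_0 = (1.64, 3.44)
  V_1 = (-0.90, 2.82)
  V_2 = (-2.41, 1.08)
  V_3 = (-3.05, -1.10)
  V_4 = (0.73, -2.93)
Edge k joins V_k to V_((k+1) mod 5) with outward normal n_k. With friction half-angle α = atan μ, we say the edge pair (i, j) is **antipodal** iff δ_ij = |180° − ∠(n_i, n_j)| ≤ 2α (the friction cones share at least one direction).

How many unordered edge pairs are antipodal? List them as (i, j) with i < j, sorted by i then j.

count = 6; pairs: (0,3), (0,4), (1,3), (1,4), (2,4), (3,4)

α = atan 0.8 = 38.66°;  2α = 77.32°
n_0 = (-0.2371, +0.9715)
n_1 = (-0.7553, +0.6554)
n_2 = (-0.9595, +0.2817)
n_3 = (-0.4357, -0.9001)
n_4 = (+0.9899, -0.1414)
  (0,1): δ = 144.67°  ·
  (0,2): δ = 120.08°  ·
  (0,3): δ = 39.55°  ✓
  (0,4): δ = 68.15°  ✓
  (1,2): δ = 155.41°  ·
  (1,3): δ = 74.88°  ✓
  (1,4): δ = 32.82°  ✓
  (2,3): δ = 99.47°  ·
  (2,4): δ = 8.23°  ✓
  (3,4): δ = 72.30°  ✓
antipodal pairs: 6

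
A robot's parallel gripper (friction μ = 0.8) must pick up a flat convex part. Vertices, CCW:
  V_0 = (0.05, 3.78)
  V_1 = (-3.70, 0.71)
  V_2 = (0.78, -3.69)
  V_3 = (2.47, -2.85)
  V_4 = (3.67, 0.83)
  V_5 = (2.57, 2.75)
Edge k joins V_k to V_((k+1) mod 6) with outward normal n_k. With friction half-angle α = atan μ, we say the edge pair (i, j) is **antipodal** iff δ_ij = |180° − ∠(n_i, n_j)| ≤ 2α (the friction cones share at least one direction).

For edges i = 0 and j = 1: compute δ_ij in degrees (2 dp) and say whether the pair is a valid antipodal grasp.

α = atan 0.8 = 38.66°;  2α = 77.32°
edge 0: e_0 = (-3.75, -3.07);  n_0 = (-0.6335, +0.7738)
edge 1: e_1 = (+4.48, -4.40);  n_1 = (-0.7007, -0.7134)
∠(n_0, n_1) = 96.21°
δ = |180° − 96.21°| = 83.79°
83.79° > 2α = 77.32°  →  invalid

δ = 83.79°, invalid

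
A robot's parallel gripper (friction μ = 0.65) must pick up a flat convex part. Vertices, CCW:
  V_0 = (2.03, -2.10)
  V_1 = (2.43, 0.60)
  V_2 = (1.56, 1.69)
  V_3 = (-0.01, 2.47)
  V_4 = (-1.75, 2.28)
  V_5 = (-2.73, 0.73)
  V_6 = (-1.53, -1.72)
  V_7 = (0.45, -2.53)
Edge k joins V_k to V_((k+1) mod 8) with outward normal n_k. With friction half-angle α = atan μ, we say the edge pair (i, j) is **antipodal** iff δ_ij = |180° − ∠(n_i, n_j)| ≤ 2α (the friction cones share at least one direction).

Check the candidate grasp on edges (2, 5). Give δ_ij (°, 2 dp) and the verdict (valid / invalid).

δ = 37.49°, valid

α = atan 0.65 = 33.02°;  2α = 66.05°
edge 2: e_2 = (-1.57, +0.78);  n_2 = (+0.4449, +0.8956)
edge 5: e_5 = (+1.20, -2.45);  n_5 = (-0.8981, -0.4399)
∠(n_2, n_5) = 142.51°
δ = |180° − 142.51°| = 37.49°
37.49° ≤ 2α = 66.05°  →  valid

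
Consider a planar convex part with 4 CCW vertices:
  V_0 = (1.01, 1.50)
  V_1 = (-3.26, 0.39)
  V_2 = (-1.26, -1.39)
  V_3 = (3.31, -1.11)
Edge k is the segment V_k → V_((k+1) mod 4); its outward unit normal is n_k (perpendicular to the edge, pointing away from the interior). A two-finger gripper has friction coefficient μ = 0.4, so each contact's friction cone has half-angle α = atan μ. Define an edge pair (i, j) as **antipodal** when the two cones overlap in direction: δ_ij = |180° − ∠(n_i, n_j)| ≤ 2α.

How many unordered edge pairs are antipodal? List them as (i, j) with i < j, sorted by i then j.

count = 2; pairs: (0,2), (1,3)

α = atan 0.4 = 21.80°;  2α = 43.60°
n_0 = (-0.2516, +0.9678)
n_1 = (-0.6648, -0.7470)
n_2 = (+0.0612, -0.9981)
n_3 = (+0.7503, +0.6611)
  (0,1): δ = 56.24°  ·
  (0,2): δ = 11.07°  ✓
  (0,3): δ = 116.82°  ·
  (1,2): δ = 134.82°  ·
  (1,3): δ = 6.94°  ✓
  (2,3): δ = 52.12°  ·
antipodal pairs: 2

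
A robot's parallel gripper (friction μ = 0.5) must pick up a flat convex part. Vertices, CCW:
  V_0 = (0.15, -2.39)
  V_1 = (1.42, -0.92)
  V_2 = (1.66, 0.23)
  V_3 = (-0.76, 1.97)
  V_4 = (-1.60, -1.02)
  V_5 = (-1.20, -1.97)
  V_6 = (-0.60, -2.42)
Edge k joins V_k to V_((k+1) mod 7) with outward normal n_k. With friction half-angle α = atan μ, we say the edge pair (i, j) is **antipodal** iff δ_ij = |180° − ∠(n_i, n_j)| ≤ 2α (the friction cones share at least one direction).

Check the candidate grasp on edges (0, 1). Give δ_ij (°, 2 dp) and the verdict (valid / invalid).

α = atan 0.5 = 26.57°;  2α = 53.13°
edge 0: e_0 = (+1.27, +1.47);  n_0 = (+0.7567, -0.6538)
edge 1: e_1 = (+0.24, +1.15);  n_1 = (+0.9789, -0.2043)
∠(n_0, n_1) = 29.04°
δ = |180° − 29.04°| = 150.96°
150.96° > 2α = 53.13°  →  invalid

δ = 150.96°, invalid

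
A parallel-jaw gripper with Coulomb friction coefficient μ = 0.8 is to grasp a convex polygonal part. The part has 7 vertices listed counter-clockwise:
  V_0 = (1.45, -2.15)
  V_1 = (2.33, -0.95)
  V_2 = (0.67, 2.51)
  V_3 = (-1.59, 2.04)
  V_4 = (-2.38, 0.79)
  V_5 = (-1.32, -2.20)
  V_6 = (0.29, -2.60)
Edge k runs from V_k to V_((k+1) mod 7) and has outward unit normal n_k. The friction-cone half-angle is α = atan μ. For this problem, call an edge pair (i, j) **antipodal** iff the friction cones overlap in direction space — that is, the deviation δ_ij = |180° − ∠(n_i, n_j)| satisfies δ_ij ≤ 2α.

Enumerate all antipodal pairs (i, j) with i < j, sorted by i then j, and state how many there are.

α = atan 0.8 = 38.66°;  2α = 77.32°
n_0 = (+0.8064, -0.5914)
n_1 = (+0.9016, +0.4326)
n_2 = (-0.2036, +0.9791)
n_3 = (-0.8453, +0.5342)
n_4 = (-0.9425, -0.3341)
n_5 = (-0.2411, -0.9705)
n_6 = (+0.3617, -0.9323)
  (0,1): δ = 118.12°  ·
  (0,2): δ = 42.00°  ✓
  (0,3): δ = 3.96°  ✓
  (0,4): δ = 55.77°  ✓
  (0,5): δ = 112.30°  ·
  (0,6): δ = 147.46°  ·
  (1,2): δ = 103.88°  ·
  (1,3): δ = 57.92°  ✓
  (1,4): δ = 6.11°  ✓
  (1,5): δ = 50.42°  ✓
  (1,6): δ = 85.57°  ·
  (2,3): δ = 134.04°  ·
  (2,4): δ = 82.23°  ·
  (2,5): δ = 25.70°  ✓
  (2,6): δ = 9.45°  ✓
  (3,4): δ = 128.19°  ·
  (3,5): δ = 71.66°  ✓
  (3,6): δ = 36.50°  ✓
  (4,5): δ = 123.47°  ·
  (4,6): δ = 88.32°  ·
  (5,6): δ = 144.84°  ·
antipodal pairs: 10

count = 10; pairs: (0,2), (0,3), (0,4), (1,3), (1,4), (1,5), (2,5), (2,6), (3,5), (3,6)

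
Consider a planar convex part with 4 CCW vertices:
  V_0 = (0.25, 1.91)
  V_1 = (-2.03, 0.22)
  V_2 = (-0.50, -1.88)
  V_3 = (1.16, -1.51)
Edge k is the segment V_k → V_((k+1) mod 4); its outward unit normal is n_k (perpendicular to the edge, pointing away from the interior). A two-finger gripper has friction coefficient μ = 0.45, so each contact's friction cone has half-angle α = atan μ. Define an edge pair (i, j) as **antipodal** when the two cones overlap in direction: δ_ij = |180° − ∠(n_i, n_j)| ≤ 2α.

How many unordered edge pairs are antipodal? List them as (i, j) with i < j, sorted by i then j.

count = 2; pairs: (0,2), (1,3)

α = atan 0.45 = 24.23°;  2α = 48.46°
n_0 = (-0.5955, +0.8034)
n_1 = (-0.8082, -0.5889)
n_2 = (+0.2176, -0.9760)
n_3 = (+0.9664, +0.2571)
  (0,1): δ = 90.47°  ·
  (0,2): δ = 23.98°  ✓
  (0,3): δ = 68.35°  ·
  (1,2): δ = 113.51°  ·
  (1,3): δ = 21.18°  ✓
  (2,3): δ = 87.67°  ·
antipodal pairs: 2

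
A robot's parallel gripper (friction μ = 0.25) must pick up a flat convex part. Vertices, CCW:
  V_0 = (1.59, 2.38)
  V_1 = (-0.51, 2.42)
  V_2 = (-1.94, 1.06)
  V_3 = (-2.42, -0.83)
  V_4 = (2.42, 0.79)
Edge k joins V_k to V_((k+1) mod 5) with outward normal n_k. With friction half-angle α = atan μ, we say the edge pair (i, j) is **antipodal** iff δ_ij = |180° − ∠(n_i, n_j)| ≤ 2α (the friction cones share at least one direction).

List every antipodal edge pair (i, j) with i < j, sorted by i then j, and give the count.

α = atan 0.25 = 14.04°;  2α = 28.07°
n_0 = (+0.0190, +0.9998)
n_1 = (-0.6891, +0.7246)
n_2 = (-0.9692, +0.2462)
n_3 = (+0.3174, -0.9483)
n_4 = (+0.8865, +0.4628)
  (0,1): δ = 135.35°  ·
  (0,2): δ = 103.16°  ·
  (0,3): δ = 19.60°  ✓
  (0,4): δ = 118.66°  ·
  (1,2): δ = 147.81°  ·
  (1,3): δ = 25.06°  ✓
  (1,4): δ = 74.00°  ·
  (2,3): δ = 57.24°  ·
  (2,4): δ = 41.82°  ·
  (3,4): δ = 80.94°  ·
antipodal pairs: 2

count = 2; pairs: (0,3), (1,3)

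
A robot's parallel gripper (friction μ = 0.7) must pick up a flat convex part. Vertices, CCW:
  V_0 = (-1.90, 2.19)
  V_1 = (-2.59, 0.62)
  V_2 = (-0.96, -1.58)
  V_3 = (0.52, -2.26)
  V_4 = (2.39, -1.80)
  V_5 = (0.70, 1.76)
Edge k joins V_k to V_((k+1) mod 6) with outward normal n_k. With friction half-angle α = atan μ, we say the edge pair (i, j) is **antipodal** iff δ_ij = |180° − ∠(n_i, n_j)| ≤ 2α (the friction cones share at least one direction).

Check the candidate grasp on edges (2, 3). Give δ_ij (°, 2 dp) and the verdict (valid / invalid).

α = atan 0.7 = 34.99°;  2α = 69.98°
edge 2: e_2 = (+1.48, -0.68);  n_2 = (-0.4175, -0.9087)
edge 3: e_3 = (+1.87, +0.46);  n_3 = (+0.2389, -0.9711)
∠(n_2, n_3) = 38.50°
δ = |180° − 38.50°| = 141.50°
141.50° > 2α = 69.98°  →  invalid

δ = 141.50°, invalid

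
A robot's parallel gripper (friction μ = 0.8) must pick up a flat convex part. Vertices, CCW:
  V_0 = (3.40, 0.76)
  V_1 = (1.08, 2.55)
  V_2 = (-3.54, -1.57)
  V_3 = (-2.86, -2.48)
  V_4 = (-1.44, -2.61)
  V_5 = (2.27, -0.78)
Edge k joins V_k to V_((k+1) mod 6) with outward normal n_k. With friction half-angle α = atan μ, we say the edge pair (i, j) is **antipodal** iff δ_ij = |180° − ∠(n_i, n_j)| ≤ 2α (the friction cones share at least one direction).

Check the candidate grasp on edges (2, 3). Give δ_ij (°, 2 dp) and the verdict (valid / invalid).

δ = 132.00°, invalid

α = atan 0.8 = 38.66°;  2α = 77.32°
edge 2: e_2 = (+0.68, -0.91);  n_2 = (-0.8011, -0.5986)
edge 3: e_3 = (+1.42, -0.13);  n_3 = (-0.0912, -0.9958)
∠(n_2, n_3) = 48.00°
δ = |180° − 48.00°| = 132.00°
132.00° > 2α = 77.32°  →  invalid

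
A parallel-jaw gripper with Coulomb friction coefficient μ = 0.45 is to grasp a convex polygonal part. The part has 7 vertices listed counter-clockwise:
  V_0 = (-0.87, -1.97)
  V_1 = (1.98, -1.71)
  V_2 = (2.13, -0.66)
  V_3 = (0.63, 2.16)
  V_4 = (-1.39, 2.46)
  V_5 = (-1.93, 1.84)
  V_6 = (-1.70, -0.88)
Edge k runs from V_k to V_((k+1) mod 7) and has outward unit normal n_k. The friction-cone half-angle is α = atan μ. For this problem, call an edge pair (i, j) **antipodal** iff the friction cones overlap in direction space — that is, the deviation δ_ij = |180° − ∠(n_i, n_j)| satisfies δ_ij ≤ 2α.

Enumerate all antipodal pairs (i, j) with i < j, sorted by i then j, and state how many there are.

count = 8; pairs: (0,3), (0,4), (1,4), (1,5), (1,6), (2,5), (2,6), (3,6)

α = atan 0.45 = 24.23°;  2α = 48.46°
n_0 = (+0.0909, -0.9959)
n_1 = (+0.9899, -0.1414)
n_2 = (+0.8829, +0.4696)
n_3 = (+0.1469, +0.9892)
n_4 = (-0.7541, +0.6568)
n_5 = (-0.9964, -0.0843)
n_6 = (-0.7956, -0.6058)
  (0,1): δ = 103.34°  ·
  (0,2): δ = 67.20°  ·
  (0,3): δ = 13.66°  ✓
  (0,4): δ = 43.73°  ✓
  (0,5): δ = 89.62°  ·
  (0,6): δ = 122.08°  ·
  (1,2): δ = 143.86°  ·
  (1,3): δ = 90.32°  ·
  (1,4): δ = 32.92°  ✓
  (1,5): δ = 12.96°  ✓
  (1,6): δ = 45.42°  ✓
  (2,3): δ = 126.46°  ·
  (2,4): δ = 69.06°  ·
  (2,5): δ = 23.18°  ✓
  (2,6): δ = 9.28°  ✓
  (3,4): δ = 122.61°  ·
  (3,5): δ = 76.72°  ·
  (3,6): δ = 44.26°  ✓
  (4,5): δ = 134.11°  ·
  (4,6): δ = 101.66°  ·
  (5,6): δ = 147.55°  ·
antipodal pairs: 8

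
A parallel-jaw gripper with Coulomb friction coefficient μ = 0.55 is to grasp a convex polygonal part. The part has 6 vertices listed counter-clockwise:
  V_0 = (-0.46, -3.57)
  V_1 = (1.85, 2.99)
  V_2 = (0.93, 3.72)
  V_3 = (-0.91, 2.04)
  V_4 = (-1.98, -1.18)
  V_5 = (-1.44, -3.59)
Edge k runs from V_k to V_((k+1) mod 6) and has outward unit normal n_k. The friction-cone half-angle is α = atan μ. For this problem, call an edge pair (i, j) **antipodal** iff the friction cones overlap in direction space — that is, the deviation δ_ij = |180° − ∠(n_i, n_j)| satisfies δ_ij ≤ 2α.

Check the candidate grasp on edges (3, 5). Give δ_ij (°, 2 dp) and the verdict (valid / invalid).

δ = 70.45°, invalid

α = atan 0.55 = 28.81°;  2α = 57.62°
edge 3: e_3 = (-1.07, -3.22);  n_3 = (-0.9490, +0.3153)
edge 5: e_5 = (+0.98, +0.02);  n_5 = (+0.0204, -0.9998)
∠(n_3, n_5) = 109.55°
δ = |180° − 109.55°| = 70.45°
70.45° > 2α = 57.62°  →  invalid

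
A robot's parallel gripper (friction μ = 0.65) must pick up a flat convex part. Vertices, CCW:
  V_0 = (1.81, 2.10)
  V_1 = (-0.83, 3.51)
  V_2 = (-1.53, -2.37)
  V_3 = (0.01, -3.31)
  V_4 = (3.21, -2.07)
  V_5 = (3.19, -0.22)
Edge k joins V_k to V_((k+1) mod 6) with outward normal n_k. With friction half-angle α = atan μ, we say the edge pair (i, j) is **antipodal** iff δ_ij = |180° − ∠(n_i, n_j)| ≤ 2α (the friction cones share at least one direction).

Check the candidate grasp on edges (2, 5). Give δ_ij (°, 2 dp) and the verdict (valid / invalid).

α = atan 0.65 = 33.02°;  2α = 66.05°
edge 2: e_2 = (+1.54, -0.94);  n_2 = (-0.5210, -0.8536)
edge 5: e_5 = (-1.38, +2.32);  n_5 = (+0.8594, +0.5112)
∠(n_2, n_5) = 152.14°
δ = |180° − 152.14°| = 27.86°
27.86° ≤ 2α = 66.05°  →  valid

δ = 27.86°, valid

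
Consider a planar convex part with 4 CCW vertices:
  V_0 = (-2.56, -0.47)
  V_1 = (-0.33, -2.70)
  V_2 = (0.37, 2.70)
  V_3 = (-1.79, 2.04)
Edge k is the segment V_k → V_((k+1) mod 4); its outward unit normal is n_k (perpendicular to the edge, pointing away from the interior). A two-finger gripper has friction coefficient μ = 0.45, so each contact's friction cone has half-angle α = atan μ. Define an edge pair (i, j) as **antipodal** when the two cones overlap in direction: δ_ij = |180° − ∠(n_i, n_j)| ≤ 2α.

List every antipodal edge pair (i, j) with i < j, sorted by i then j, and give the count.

count = 1; pairs: (1,3)

α = atan 0.45 = 24.23°;  2α = 48.46°
n_0 = (-0.7071, -0.7071)
n_1 = (+0.9917, -0.1286)
n_2 = (-0.2922, +0.9564)
n_3 = (-0.9560, +0.2933)
  (0,1): δ = 52.39°  ·
  (0,2): δ = 61.99°  ·
  (0,3): δ = 117.95°  ·
  (1,2): δ = 65.62°  ·
  (1,3): δ = 9.67°  ✓
  (2,3): δ = 124.05°  ·
antipodal pairs: 1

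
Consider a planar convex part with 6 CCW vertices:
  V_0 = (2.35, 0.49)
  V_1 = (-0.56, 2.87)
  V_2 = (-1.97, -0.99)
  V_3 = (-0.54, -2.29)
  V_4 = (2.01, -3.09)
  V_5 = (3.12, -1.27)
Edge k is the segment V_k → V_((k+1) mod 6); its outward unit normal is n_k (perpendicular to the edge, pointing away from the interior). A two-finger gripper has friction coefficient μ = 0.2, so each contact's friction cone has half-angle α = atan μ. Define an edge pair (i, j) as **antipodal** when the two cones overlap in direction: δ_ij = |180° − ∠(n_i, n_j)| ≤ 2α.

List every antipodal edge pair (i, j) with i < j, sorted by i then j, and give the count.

α = atan 0.2 = 11.31°;  2α = 22.62°
n_0 = (+0.6331, +0.7741)
n_1 = (-0.9393, +0.3431)
n_2 = (-0.6727, -0.7399)
n_3 = (-0.2993, -0.9541)
n_4 = (+0.8537, -0.5207)
n_5 = (+0.9162, +0.4008)
  (0,1): δ = 70.79°  ·
  (0,2): δ = 3.00°  ✓
  (0,3): δ = 21.86°  ✓
  (0,4): δ = 97.90°  ·
  (0,5): δ = 152.91°  ·
  (1,2): δ = 112.21°  ·
  (1,3): δ = 87.35°  ·
  (1,4): δ = 11.31°  ✓
  (1,5): δ = 43.70°  ·
  (2,3): δ = 155.14°  ·
  (2,4): δ = 79.10°  ·
  (2,5): δ = 24.10°  ·
  (3,4): δ = 103.96°  ·
  (3,5): δ = 48.95°  ·
  (4,5): δ = 124.99°  ·
antipodal pairs: 3

count = 3; pairs: (0,2), (0,3), (1,4)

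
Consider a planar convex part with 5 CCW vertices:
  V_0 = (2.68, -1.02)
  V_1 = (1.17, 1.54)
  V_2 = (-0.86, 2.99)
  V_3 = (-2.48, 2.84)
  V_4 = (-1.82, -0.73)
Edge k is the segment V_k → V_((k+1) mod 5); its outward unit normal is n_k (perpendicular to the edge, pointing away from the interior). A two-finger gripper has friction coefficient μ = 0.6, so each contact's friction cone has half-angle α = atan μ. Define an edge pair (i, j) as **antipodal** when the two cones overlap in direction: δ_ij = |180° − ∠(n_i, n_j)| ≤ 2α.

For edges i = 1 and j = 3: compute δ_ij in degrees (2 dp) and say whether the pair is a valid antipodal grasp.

α = atan 0.6 = 30.96°;  2α = 61.93°
edge 1: e_1 = (-2.03, +1.45);  n_1 = (+0.5812, +0.8137)
edge 3: e_3 = (+0.66, -3.57);  n_3 = (-0.9833, -0.1818)
∠(n_1, n_3) = 136.01°
δ = |180° − 136.01°| = 43.99°
43.99° ≤ 2α = 61.93°  →  valid

δ = 43.99°, valid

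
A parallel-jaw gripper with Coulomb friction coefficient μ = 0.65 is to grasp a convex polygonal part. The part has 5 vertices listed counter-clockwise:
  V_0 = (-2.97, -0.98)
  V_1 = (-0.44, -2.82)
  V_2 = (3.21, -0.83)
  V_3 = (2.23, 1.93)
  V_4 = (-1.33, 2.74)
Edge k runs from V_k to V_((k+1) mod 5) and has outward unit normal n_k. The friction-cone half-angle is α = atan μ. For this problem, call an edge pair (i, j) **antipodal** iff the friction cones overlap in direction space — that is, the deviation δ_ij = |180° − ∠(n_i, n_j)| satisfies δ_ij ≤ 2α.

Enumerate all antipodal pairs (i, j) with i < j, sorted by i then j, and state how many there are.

count = 5; pairs: (0,2), (0,3), (1,3), (1,4), (2,4)

α = atan 0.65 = 33.02°;  2α = 66.05°
n_0 = (-0.5882, -0.8087)
n_1 = (+0.4787, -0.8780)
n_2 = (+0.9424, +0.3346)
n_3 = (+0.2219, +0.9751)
n_4 = (-0.9150, +0.4034)
  (0,1): δ = 115.37°  ·
  (0,2): δ = 34.42°  ✓
  (0,3): δ = 23.21°  ✓
  (0,4): δ = 102.24°  ·
  (1,2): δ = 99.05°  ·
  (1,3): δ = 41.42°  ✓
  (1,4): δ = 37.61°  ✓
  (2,3): δ = 122.37°  ·
  (2,4): δ = 43.34°  ✓
  (3,4): δ = 100.97°  ·
antipodal pairs: 5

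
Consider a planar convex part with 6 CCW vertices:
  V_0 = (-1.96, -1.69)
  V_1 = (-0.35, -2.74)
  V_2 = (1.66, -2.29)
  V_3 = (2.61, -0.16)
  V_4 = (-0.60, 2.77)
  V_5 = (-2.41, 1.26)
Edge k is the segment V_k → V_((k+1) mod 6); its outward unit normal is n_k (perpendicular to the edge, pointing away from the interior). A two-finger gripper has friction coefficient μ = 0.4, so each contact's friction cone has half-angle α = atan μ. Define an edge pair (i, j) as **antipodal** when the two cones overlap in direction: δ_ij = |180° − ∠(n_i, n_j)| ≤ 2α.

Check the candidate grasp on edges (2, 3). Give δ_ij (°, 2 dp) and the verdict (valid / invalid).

δ = 108.35°, invalid

α = atan 0.4 = 21.80°;  2α = 43.60°
edge 2: e_2 = (+0.95, +2.13);  n_2 = (+0.9133, -0.4073)
edge 3: e_3 = (-3.21, +2.93);  n_3 = (+0.6742, +0.7386)
∠(n_2, n_3) = 71.65°
δ = |180° − 71.65°| = 108.35°
108.35° > 2α = 43.60°  →  invalid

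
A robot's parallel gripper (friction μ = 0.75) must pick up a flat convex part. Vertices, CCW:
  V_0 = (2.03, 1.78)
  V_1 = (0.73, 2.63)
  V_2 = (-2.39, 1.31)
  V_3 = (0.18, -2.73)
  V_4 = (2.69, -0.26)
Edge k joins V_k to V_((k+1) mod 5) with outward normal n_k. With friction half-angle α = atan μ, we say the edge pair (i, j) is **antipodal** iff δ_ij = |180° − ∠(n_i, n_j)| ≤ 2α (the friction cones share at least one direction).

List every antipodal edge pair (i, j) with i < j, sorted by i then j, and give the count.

α = atan 0.75 = 36.87°;  2α = 73.74°
n_0 = (+0.5472, +0.8370)
n_1 = (-0.3896, +0.9210)
n_2 = (-0.8437, -0.5367)
n_3 = (+0.7014, -0.7128)
n_4 = (+0.9514, +0.3078)
  (0,1): δ = 123.89°  ·
  (0,2): δ = 24.36°  ✓
  (0,3): δ = 77.72°  ·
  (0,4): δ = 141.11°  ·
  (1,2): δ = 80.47°  ·
  (1,3): δ = 21.61°  ✓
  (1,4): δ = 85.00°  ·
  (2,3): δ = 77.92°  ·
  (2,4): δ = 14.53°  ✓
  (3,4): δ = 116.61°  ·
antipodal pairs: 3

count = 3; pairs: (0,2), (1,3), (2,4)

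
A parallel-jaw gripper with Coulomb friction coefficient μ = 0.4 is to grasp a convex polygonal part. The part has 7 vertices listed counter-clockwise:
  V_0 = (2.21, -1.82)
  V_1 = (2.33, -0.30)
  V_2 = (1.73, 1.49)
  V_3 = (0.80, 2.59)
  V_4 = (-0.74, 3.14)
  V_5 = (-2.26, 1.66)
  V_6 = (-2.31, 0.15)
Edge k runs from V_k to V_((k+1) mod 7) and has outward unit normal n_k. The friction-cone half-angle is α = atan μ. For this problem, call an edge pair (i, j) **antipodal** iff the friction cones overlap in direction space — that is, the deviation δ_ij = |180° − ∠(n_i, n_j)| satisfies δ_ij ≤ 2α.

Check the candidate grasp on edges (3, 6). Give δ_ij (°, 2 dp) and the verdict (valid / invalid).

δ = 3.90°, valid

α = atan 0.4 = 21.80°;  2α = 43.60°
edge 3: e_3 = (-1.54, +0.55);  n_3 = (+0.3363, +0.9417)
edge 6: e_6 = (+4.52, -1.97);  n_6 = (-0.3995, -0.9167)
∠(n_3, n_6) = 176.10°
δ = |180° − 176.10°| = 3.90°
3.90° ≤ 2α = 43.60°  →  valid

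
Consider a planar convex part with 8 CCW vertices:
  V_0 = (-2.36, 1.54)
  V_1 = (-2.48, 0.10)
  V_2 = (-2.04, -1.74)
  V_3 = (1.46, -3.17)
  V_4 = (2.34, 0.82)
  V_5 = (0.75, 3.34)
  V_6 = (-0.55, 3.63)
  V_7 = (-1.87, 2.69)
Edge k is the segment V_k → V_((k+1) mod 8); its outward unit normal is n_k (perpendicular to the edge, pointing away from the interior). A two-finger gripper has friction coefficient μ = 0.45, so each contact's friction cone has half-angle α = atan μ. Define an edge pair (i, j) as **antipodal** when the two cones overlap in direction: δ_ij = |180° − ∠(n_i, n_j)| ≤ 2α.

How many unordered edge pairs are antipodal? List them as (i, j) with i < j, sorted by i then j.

α = atan 0.45 = 24.23°;  2α = 48.46°
n_0 = (-0.9965, +0.0830)
n_1 = (-0.9726, -0.2326)
n_2 = (-0.3782, -0.9257)
n_3 = (+0.9765, -0.2154)
n_4 = (+0.8457, +0.5336)
n_5 = (+0.2177, +0.9760)
n_6 = (-0.5801, +0.8146)
n_7 = (-0.9200, +0.3920)
  (0,1): δ = 161.79°  ·
  (0,2): δ = 107.46°  ·
  (0,3): δ = 7.67°  ✓
  (0,4): δ = 37.01°  ✓
  (0,5): δ = 82.19°  ·
  (0,6): δ = 130.22°  ·
  (0,7): δ = 161.69°  ·
  (1,2): δ = 125.67°  ·
  (1,3): δ = 25.89°  ✓
  (1,4): δ = 18.80°  ✓
  (1,5): δ = 63.98°  ·
  (1,6): δ = 112.01°  ·
  (1,7): δ = 143.47°  ·
  (2,3): δ = 80.21°  ·
  (2,4): δ = 35.53°  ✓
  (2,5): δ = 9.65°  ✓
  (2,6): δ = 57.68°  ·
  (2,7): δ = 89.15°  ·
  (3,4): δ = 135.31°  ·
  (3,5): δ = 90.14°  ·
  (3,6): δ = 42.11°  ✓
  (3,7): δ = 10.64°  ✓
  (4,5): δ = 134.83°  ·
  (4,6): δ = 86.79°  ·
  (4,7): δ = 55.33°  ·
  (5,6): δ = 131.97°  ·
  (5,7): δ = 100.50°  ·
  (6,7): δ = 148.53°  ·
antipodal pairs: 8

count = 8; pairs: (0,3), (0,4), (1,3), (1,4), (2,4), (2,5), (3,6), (3,7)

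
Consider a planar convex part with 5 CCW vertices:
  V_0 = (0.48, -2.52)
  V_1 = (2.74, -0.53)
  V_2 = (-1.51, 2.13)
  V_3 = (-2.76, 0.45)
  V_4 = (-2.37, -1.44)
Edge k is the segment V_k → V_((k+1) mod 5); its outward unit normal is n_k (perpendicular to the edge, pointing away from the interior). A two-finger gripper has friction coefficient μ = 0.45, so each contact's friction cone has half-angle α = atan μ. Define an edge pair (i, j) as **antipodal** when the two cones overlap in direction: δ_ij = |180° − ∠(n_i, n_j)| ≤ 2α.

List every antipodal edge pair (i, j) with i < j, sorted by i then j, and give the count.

α = atan 0.45 = 24.23°;  2α = 48.46°
n_0 = (+0.6609, -0.7505)
n_1 = (+0.5305, +0.8477)
n_2 = (-0.8023, +0.5969)
n_3 = (-0.9794, -0.2021)
n_4 = (-0.3544, -0.9351)
  (0,1): δ = 73.41°  ·
  (0,2): δ = 11.98°  ✓
  (0,3): δ = 60.29°  ·
  (0,4): δ = 117.88°  ·
  (1,2): δ = 94.61°  ·
  (1,3): δ = 46.30°  ✓
  (1,4): δ = 11.29°  ✓
  (2,3): δ = 131.69°  ·
  (2,4): δ = 74.10°  ·
  (3,4): δ = 122.41°  ·
antipodal pairs: 3

count = 3; pairs: (0,2), (1,3), (1,4)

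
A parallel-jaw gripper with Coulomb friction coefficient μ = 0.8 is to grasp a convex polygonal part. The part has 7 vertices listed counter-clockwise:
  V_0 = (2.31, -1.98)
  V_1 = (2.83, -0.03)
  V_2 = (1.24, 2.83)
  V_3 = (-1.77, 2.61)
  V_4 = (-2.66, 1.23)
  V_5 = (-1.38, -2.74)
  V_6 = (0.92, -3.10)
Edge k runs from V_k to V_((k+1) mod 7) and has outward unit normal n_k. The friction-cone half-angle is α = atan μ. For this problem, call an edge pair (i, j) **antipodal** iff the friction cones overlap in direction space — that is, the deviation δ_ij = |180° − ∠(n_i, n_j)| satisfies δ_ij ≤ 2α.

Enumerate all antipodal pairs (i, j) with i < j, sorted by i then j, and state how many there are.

count = 12; pairs: (0,2), (0,3), (0,4), (1,3), (1,4), (1,5), (2,4), (2,5), (2,6), (3,5), (3,6), (4,6)

α = atan 0.8 = 38.66°;  2α = 77.32°
n_0 = (+0.9662, -0.2577)
n_1 = (+0.8740, +0.4859)
n_2 = (-0.0729, +0.9973)
n_3 = (-0.8404, +0.5420)
n_4 = (-0.9518, -0.3069)
n_5 = (-0.1546, -0.9880)
n_6 = (+0.6274, -0.7787)
  (0,1): δ = 136.00°  ·
  (0,2): δ = 70.89°  ✓
  (0,3): δ = 17.89°  ✓
  (0,4): δ = 32.80°  ✓
  (0,5): δ = 96.04°  ·
  (0,6): δ = 143.79°  ·
  (1,2): δ = 114.89°  ·
  (1,3): δ = 61.89°  ✓
  (1,4): δ = 11.20°  ✓
  (1,5): δ = 52.03°  ✓
  (1,6): δ = 99.79°  ·
  (2,3): δ = 127.00°  ·
  (2,4): δ = 76.31°  ✓
  (2,5): δ = 13.08°  ✓
  (2,6): δ = 34.68°  ✓
  (3,4): δ = 129.31°  ·
  (3,5): δ = 66.08°  ✓
  (3,6): δ = 18.32°  ✓
  (4,5): δ = 116.77°  ·
  (4,6): δ = 69.01°  ✓
  (5,6): δ = 132.24°  ·
antipodal pairs: 12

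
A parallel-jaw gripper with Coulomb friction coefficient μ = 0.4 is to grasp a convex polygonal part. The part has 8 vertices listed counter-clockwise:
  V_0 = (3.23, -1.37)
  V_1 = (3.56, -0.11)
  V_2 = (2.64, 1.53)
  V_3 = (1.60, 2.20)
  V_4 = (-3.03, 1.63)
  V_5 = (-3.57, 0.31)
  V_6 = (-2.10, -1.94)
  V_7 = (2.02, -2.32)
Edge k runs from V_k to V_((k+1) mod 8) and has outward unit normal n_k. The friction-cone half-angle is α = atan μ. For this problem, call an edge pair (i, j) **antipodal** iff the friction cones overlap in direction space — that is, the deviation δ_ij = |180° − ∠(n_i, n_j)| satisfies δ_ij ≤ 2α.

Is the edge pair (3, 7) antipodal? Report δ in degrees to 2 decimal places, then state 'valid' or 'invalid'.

δ = 31.12°, valid

α = atan 0.4 = 21.80°;  2α = 43.60°
edge 3: e_3 = (-4.63, -0.57);  n_3 = (-0.1222, +0.9925)
edge 7: e_7 = (+1.21, +0.95);  n_7 = (+0.6175, -0.7865)
∠(n_3, n_7) = 148.88°
δ = |180° − 148.88°| = 31.12°
31.12° ≤ 2α = 43.60°  →  valid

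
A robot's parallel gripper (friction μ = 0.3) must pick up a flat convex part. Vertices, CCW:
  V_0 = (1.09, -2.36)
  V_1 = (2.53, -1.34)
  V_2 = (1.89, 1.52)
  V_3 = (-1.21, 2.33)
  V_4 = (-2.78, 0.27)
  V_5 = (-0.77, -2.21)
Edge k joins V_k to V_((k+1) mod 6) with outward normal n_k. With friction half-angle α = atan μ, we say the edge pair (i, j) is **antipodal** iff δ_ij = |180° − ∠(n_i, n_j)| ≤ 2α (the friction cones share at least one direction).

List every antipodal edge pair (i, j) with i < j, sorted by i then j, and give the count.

α = atan 0.3 = 16.70°;  2α = 33.40°
n_0 = (+0.5780, -0.8160)
n_1 = (+0.9759, +0.2184)
n_2 = (+0.2528, +0.9675)
n_3 = (-0.7953, +0.6062)
n_4 = (-0.7769, -0.6296)
n_5 = (-0.0804, -0.9968)
  (0,1): δ = 112.70°  ·
  (0,2): δ = 49.95°  ·
  (0,3): δ = 17.38°  ✓
  (0,4): δ = 93.71°  ·
  (0,5): δ = 140.08°  ·
  (1,2): δ = 117.26°  ·
  (1,3): δ = 49.93°  ·
  (1,4): δ = 26.41°  ✓
  (1,5): δ = 72.78°  ·
  (2,3): δ = 112.67°  ·
  (2,4): δ = 36.33°  ·
  (2,5): δ = 10.03°  ✓
  (3,4): δ = 103.66°  ·
  (3,5): δ = 57.30°  ·
  (4,5): δ = 133.63°  ·
antipodal pairs: 3

count = 3; pairs: (0,3), (1,4), (2,5)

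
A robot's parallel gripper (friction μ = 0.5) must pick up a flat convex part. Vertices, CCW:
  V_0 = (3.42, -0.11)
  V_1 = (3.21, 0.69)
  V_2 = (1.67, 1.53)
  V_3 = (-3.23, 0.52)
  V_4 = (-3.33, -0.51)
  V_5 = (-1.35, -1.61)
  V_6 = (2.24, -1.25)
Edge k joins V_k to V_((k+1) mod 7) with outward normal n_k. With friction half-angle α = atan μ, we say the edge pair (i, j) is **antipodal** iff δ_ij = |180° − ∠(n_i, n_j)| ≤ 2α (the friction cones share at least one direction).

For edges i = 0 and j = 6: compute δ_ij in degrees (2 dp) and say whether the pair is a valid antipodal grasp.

δ = 119.30°, invalid

α = atan 0.5 = 26.57°;  2α = 53.13°
edge 0: e_0 = (-0.21, +0.80);  n_0 = (+0.9672, +0.2539)
edge 6: e_6 = (+1.18, +1.14);  n_6 = (+0.6948, -0.7192)
∠(n_0, n_6) = 60.70°
δ = |180° − 60.70°| = 119.30°
119.30° > 2α = 53.13°  →  invalid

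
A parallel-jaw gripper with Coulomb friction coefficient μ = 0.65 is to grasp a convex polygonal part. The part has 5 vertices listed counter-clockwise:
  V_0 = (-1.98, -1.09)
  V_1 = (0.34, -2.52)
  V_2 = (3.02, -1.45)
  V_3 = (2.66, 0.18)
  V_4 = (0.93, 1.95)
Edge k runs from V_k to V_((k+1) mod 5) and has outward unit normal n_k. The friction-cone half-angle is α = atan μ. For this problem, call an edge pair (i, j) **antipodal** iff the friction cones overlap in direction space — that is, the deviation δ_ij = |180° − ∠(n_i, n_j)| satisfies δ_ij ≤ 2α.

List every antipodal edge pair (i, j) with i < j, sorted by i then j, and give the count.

α = atan 0.65 = 33.02°;  2α = 66.05°
n_0 = (-0.5247, -0.8513)
n_1 = (+0.3708, -0.9287)
n_2 = (+0.9765, +0.2157)
n_3 = (+0.7151, +0.6990)
n_4 = (-0.7224, +0.6915)
  (0,1): δ = 126.59°  ·
  (0,2): δ = 45.90°  ✓
  (0,3): δ = 14.01°  ✓
  (0,4): δ = 77.90°  ·
  (1,2): δ = 99.31°  ·
  (1,3): δ = 67.42°  ·
  (1,4): δ = 24.49°  ✓
  (2,3): δ = 148.11°  ·
  (2,4): δ = 56.20°  ✓
  (3,4): δ = 88.09°  ·
antipodal pairs: 4

count = 4; pairs: (0,2), (0,3), (1,4), (2,4)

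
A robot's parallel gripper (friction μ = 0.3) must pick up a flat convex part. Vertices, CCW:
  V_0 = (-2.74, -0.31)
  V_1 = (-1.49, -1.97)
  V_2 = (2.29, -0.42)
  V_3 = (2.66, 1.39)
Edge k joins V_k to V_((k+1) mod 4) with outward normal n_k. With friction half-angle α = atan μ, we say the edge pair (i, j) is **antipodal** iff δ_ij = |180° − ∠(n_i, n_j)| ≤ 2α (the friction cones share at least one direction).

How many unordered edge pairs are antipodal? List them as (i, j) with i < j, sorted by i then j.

count = 1; pairs: (1,3)

α = atan 0.3 = 16.70°;  2α = 33.40°
n_0 = (-0.7988, -0.6015)
n_1 = (+0.3794, -0.9252)
n_2 = (+0.9797, -0.2003)
n_3 = (-0.3003, +0.9538)
  (0,1): δ = 104.68°  ·
  (0,2): δ = 48.53°  ·
  (0,3): δ = 70.49°  ·
  (1,2): δ = 123.85°  ·
  (1,3): δ = 4.82°  ✓
  (2,3): δ = 60.97°  ·
antipodal pairs: 1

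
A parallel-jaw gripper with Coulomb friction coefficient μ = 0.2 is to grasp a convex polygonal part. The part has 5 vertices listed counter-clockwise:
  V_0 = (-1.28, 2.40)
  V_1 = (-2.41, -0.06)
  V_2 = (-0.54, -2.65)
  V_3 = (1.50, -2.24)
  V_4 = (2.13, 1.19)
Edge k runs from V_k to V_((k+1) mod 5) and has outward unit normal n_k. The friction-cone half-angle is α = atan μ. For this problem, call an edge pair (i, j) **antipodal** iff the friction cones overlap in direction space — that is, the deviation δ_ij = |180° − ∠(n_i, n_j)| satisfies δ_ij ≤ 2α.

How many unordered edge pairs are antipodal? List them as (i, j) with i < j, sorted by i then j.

count = 1; pairs: (0,3)

α = atan 0.2 = 11.31°;  2α = 22.62°
n_0 = (-0.9087, +0.4174)
n_1 = (-0.8108, -0.5854)
n_2 = (+0.1970, -0.9804)
n_3 = (+0.9835, -0.1807)
n_4 = (+0.3344, +0.9424)
  (0,1): δ = 119.50°  ·
  (0,2): δ = 53.96°  ·
  (0,3): δ = 14.26°  ✓
  (0,4): δ = 95.14°  ·
  (1,2): δ = 114.47°  ·
  (1,3): δ = 46.24°  ·
  (1,4): δ = 34.63°  ·
  (2,3): δ = 111.77°  ·
  (2,4): δ = 30.90°  ·
  (3,4): δ = 99.13°  ·
antipodal pairs: 1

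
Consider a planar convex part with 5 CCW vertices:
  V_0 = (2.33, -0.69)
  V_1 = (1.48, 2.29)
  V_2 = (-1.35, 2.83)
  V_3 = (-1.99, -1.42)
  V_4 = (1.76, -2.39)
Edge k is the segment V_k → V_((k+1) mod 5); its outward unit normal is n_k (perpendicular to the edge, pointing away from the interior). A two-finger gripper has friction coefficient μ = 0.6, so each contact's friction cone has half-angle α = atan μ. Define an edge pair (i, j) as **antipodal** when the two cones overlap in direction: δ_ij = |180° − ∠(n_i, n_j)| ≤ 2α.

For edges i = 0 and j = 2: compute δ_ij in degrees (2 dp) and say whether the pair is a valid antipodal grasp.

α = atan 0.6 = 30.96°;  2α = 61.93°
edge 0: e_0 = (-0.85, +2.98);  n_0 = (+0.9616, +0.2743)
edge 2: e_2 = (-0.64, -4.25);  n_2 = (-0.9889, +0.1489)
∠(n_0, n_2) = 155.52°
δ = |180° − 155.52°| = 24.48°
24.48° ≤ 2α = 61.93°  →  valid

δ = 24.48°, valid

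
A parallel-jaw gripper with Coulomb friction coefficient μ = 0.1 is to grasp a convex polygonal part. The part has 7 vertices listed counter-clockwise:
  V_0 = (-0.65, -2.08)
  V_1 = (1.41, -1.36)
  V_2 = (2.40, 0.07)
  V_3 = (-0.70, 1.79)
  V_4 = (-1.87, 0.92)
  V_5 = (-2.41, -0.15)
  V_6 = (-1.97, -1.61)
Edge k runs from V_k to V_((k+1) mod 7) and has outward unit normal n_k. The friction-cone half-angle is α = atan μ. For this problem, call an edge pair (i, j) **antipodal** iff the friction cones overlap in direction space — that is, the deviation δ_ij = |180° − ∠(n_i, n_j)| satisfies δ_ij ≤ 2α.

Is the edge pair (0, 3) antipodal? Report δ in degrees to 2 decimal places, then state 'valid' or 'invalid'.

α = atan 0.1 = 5.71°;  2α = 11.42°
edge 0: e_0 = (+2.06, +0.72);  n_0 = (+0.3299, -0.9440)
edge 3: e_3 = (-1.17, -0.87);  n_3 = (-0.5967, +0.8025)
∠(n_0, n_3) = 162.63°
δ = |180° − 162.63°| = 17.37°
17.37° > 2α = 11.42°  →  invalid

δ = 17.37°, invalid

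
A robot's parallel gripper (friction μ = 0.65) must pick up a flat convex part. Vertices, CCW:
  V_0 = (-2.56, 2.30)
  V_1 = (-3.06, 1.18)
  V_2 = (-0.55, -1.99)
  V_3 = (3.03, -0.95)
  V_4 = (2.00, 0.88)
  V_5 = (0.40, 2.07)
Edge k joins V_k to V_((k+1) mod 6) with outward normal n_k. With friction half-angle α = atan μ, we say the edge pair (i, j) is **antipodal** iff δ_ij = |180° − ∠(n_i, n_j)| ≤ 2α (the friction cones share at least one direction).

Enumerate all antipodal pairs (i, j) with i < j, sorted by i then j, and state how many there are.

α = atan 0.65 = 33.02°;  2α = 66.05°
n_0 = (-0.9131, +0.4077)
n_1 = (-0.7840, -0.6208)
n_2 = (+0.2790, -0.9603)
n_3 = (+0.8714, +0.4905)
n_4 = (+0.5968, +0.8024)
n_5 = (+0.0775, +0.9970)
  (0,1): δ = 117.57°  ·
  (0,2): δ = 49.74°  ✓
  (0,3): δ = 53.43°  ✓
  (0,4): δ = 77.42°  ·
  (0,5): δ = 109.61°  ·
  (1,2): δ = 112.17°  ·
  (1,3): δ = 9.00°  ✓
  (1,4): δ = 14.99°  ✓
  (1,5): δ = 47.18°  ✓
  (2,3): δ = 76.83°  ·
  (2,4): δ = 52.84°  ✓
  (2,5): δ = 20.64°  ✓
  (3,4): δ = 156.01°  ·
  (3,5): δ = 123.82°  ·
  (4,5): δ = 147.80°  ·
antipodal pairs: 7

count = 7; pairs: (0,2), (0,3), (1,3), (1,4), (1,5), (2,4), (2,5)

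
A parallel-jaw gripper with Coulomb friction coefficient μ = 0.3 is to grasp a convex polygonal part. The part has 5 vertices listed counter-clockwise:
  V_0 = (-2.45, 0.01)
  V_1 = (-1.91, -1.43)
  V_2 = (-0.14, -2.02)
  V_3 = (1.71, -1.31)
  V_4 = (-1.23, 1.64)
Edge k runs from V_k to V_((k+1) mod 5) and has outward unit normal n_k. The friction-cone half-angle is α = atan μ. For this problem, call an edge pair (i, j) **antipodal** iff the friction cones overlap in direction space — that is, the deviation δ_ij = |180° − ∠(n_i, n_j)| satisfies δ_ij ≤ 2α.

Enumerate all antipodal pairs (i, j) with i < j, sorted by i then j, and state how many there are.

count = 3; pairs: (0,3), (1,3), (2,4)

α = atan 0.3 = 16.70°;  2α = 33.40°
n_0 = (-0.9363, -0.3511)
n_1 = (-0.3162, -0.9487)
n_2 = (+0.3583, -0.9336)
n_3 = (+0.7083, +0.7059)
n_4 = (-0.8006, +0.5992)
  (0,1): δ = 128.99°  ·
  (0,2): δ = 89.56°  ·
  (0,3): δ = 24.35°  ✓
  (0,4): δ = 122.63°  ·
  (1,2): δ = 140.57°  ·
  (1,3): δ = 26.66°  ✓
  (1,4): δ = 71.62°  ·
  (2,3): δ = 66.09°  ·
  (2,4): δ = 32.19°  ✓
  (3,4): δ = 81.72°  ·
antipodal pairs: 3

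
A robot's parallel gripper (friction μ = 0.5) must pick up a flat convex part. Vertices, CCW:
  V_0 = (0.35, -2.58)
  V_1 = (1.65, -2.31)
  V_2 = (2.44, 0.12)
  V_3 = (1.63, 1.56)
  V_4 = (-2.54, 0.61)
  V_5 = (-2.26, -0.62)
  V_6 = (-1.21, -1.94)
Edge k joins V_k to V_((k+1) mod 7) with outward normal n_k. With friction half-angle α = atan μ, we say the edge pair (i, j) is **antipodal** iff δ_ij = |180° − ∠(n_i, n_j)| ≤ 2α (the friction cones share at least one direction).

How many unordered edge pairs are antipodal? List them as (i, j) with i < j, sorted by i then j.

α = atan 0.5 = 26.57°;  2α = 53.13°
n_0 = (+0.2034, -0.9791)
n_1 = (+0.9510, -0.3092)
n_2 = (+0.8716, +0.4903)
n_3 = (-0.2221, +0.9750)
n_4 = (-0.9751, -0.2220)
n_5 = (-0.7826, -0.6225)
n_6 = (-0.3796, -0.9252)
  (0,1): δ = 119.74°  ·
  (0,2): δ = 72.38°  ·
  (0,3): δ = 1.10°  ✓
  (0,4): δ = 91.09°  ·
  (0,5): δ = 116.77°  ·
  (0,6): δ = 145.96°  ·
  (1,2): δ = 132.63°  ·
  (1,3): δ = 59.16°  ·
  (1,4): δ = 30.83°  ✓
  (1,5): δ = 56.51°  ·
  (1,6): δ = 85.70°  ·
  (2,3): δ = 106.52°  ·
  (2,4): δ = 16.53°  ✓
  (2,5): δ = 9.14°  ✓
  (2,6): δ = 38.34°  ✓
  (3,4): δ = 90.01°  ·
  (3,5): δ = 64.33°  ·
  (3,6): δ = 35.14°  ✓
  (4,5): δ = 154.32°  ·
  (4,6): δ = 125.13°  ·
  (5,6): δ = 150.81°  ·
antipodal pairs: 6

count = 6; pairs: (0,3), (1,4), (2,4), (2,5), (2,6), (3,6)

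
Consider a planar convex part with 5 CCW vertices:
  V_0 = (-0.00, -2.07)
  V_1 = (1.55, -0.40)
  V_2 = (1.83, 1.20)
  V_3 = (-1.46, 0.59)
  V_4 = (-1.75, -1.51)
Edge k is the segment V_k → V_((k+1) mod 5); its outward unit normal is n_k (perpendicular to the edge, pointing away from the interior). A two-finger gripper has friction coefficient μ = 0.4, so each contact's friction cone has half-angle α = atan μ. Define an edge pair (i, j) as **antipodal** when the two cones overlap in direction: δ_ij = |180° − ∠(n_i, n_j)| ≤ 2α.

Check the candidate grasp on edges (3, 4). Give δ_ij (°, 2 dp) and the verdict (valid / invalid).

δ = 99.88°, invalid

α = atan 0.4 = 21.80°;  2α = 43.60°
edge 3: e_3 = (-0.29, -2.10);  n_3 = (-0.9906, +0.1368)
edge 4: e_4 = (+1.75, -0.56);  n_4 = (-0.3048, -0.9524)
∠(n_3, n_4) = 80.12°
δ = |180° − 80.12°| = 99.88°
99.88° > 2α = 43.60°  →  invalid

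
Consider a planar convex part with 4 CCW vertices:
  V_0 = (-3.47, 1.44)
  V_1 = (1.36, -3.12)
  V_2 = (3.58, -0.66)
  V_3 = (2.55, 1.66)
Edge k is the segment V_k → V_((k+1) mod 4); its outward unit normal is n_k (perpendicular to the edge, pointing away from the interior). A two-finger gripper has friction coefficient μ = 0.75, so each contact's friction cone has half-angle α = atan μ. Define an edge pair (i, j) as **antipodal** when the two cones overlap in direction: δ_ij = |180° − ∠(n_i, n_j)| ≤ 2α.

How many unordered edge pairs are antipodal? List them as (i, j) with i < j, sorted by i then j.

α = atan 0.75 = 36.87°;  2α = 73.74°
n_0 = (-0.6865, -0.7271)
n_1 = (+0.7424, -0.6700)
n_2 = (+0.9140, +0.4058)
n_3 = (-0.0365, +0.9993)
  (0,1): δ = 88.71°  ·
  (0,2): δ = 22.71°  ✓
  (0,3): δ = 45.45°  ✓
  (1,2): δ = 114.00°  ·
  (1,3): δ = 45.84°  ✓
  (2,3): δ = 111.85°  ·
antipodal pairs: 3

count = 3; pairs: (0,2), (0,3), (1,3)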